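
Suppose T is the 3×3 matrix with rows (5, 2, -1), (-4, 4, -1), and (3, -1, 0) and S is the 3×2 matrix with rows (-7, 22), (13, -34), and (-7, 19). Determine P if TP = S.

P = [[-2, 6], [1, -1], [-1, 6]]

Since T multiplies P on the left, P = T⁻¹S.
det T = -3, so T⁻¹ = [[1/3, -1/3, -2/3], [1, -1, -3], [8/3, -11/3, -28/3]].
P = T⁻¹S = [[1/3, -1/3, -2/3], [1, -1, -3], [8/3, -11/3, -28/3]] · [[-7, 22], [13, -34], [-7, 19]] = [[-2, 6], [1, -1], [-1, 6]].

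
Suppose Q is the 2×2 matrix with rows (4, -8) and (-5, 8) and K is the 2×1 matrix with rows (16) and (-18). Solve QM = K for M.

Q is on the left of M, so left-multiply by Q⁻¹: M = Q⁻¹K.
Q has determinant -8; Q⁻¹ = [[-1, -1], [-5/8, -1/2]].
M = Q⁻¹K = [[-1, -1], [-5/8, -1/2]] · [[16], [-18]] = [[2], [-1]].

M = [[2], [-1]]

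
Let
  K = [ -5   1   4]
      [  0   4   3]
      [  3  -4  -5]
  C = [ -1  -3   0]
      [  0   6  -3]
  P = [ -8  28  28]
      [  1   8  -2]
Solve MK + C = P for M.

M = [[-1, 4, -4], [-2, -2, -3]]

MK = P − C = [[-7, 31, 28], [1, 2, 1]].
Right-multiplying both sides by K⁻¹ gives M = (P − C)K⁻¹.
det K = 1; the adjugate gives K⁻¹ = [[-8, -11, -13], [9, 13, 15], [-12, -17, -20]].
M = (P − C)K⁻¹ = [[-1, 4, -4], [-2, -2, -3]].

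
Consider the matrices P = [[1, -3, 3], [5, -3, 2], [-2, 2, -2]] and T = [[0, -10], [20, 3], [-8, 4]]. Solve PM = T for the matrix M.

M = [[6, 2], [6, -1], [4, -5]]

Left-multiplying both sides by P⁻¹ gives M = P⁻¹T.
det P = -4; the adjugate gives P⁻¹ = [[-1/2, 0, -3/4], [-3/2, -1, -13/4], [-1, -1, -3]].
M = P⁻¹T = [[-1/2, 0, -3/4], [-3/2, -1, -13/4], [-1, -1, -3]] · [[0, -10], [20, 3], [-8, 4]] = [[6, 2], [6, -1], [4, -5]].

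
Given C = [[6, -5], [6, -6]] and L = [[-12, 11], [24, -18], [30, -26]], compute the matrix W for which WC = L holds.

W = [[-1, -1], [6, -2], [4, 1]]

Right-multiplying both sides by C⁻¹ gives W = LC⁻¹.
det C = -6, so C⁻¹ = [[1, -5/6], [1, -1]].
W = LC⁻¹ = [[-12, 11], [24, -18], [30, -26]] · [[1, -5/6], [1, -1]] = [[-1, -1], [6, -2], [4, 1]].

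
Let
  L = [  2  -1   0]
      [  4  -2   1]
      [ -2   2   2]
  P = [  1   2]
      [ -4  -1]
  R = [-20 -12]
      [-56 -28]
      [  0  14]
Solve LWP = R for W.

W = [[0, 1], [4, -2], [0, 4]]

Isolating W: multiply by L⁻¹ from the left and P⁻¹ from the right, so W = L⁻¹RP⁻¹.
det L = -2, so L⁻¹ = [[3, -1, 1/2], [5, -2, 1], [-2, 1, 0]].
P has determinant 7; P⁻¹ = [[-1/7, -2/7], [4/7, 1/7]].
L⁻¹R = [[-4, -1], [12, 10], [-16, -4]].
W = (L⁻¹R)P⁻¹ = [[0, 1], [4, -2], [0, 4]].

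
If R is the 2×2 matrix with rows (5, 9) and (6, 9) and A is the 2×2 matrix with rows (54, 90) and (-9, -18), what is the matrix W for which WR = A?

Right-multiplying both sides by R⁻¹ gives W = AR⁻¹.
det R = -9, so R⁻¹ = [[-1, 1], [2/3, -5/9]].
W = AR⁻¹ = [[54, 90], [-9, -18]] · [[-1, 1], [2/3, -5/9]] = [[6, 4], [-3, 1]].

W = [[6, 4], [-3, 1]]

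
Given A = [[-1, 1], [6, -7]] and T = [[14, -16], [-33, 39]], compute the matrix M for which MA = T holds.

A is on the right of M, so right-multiply by A⁻¹: M = TA⁻¹.
det A = 1, so A⁻¹ = [[-7, -1], [-6, -1]].
M = TA⁻¹ = [[14, -16], [-33, 39]] · [[-7, -1], [-6, -1]] = [[-2, 2], [-3, -6]].

M = [[-2, 2], [-3, -6]]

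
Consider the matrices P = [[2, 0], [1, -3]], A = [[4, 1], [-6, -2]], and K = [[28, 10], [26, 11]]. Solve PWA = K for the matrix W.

Left-multiply by P⁻¹ and right-multiply by A⁻¹: W = P⁻¹KA⁻¹.
det P = -6; the adjugate gives P⁻¹ = [[1/2, 0], [1/6, -1/3]].
det A = -2, so A⁻¹ = [[1, 1/2], [-3, -2]].
P⁻¹K = [[14, 5], [-4, -2]].
W = (P⁻¹K)A⁻¹ = [[-1, -3], [2, 2]].

W = [[-1, -3], [2, 2]]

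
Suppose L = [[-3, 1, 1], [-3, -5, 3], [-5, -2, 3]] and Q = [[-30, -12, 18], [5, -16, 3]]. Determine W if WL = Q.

L is on the right of W, so right-multiply by L⁻¹: W = QL⁻¹.
det L = 2, so L⁻¹ = [[-9/2, -5/2, 4], [-3, -2, 3], [-19/2, -11/2, 9]].
W = QL⁻¹ = [[-30, -12, 18], [5, -16, 3]] · [[-9/2, -5/2, 4], [-3, -2, 3], [-19/2, -11/2, 9]] = [[0, 0, 6], [-3, 3, -1]].

W = [[0, 0, 6], [-3, 3, -1]]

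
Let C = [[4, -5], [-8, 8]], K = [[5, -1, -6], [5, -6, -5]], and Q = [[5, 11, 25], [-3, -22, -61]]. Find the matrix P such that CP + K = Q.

P = [[5, -2, 4], [4, -4, -3]]

CP = Q − K = [[0, 12, 31], [-8, -16, -56]].
Since C multiplies P on the left, P = C⁻¹(Q − K).
det C = -8; the adjugate gives C⁻¹ = [[-1, -5/8], [-1, -1/2]].
P = C⁻¹(Q − K) = [[5, -2, 4], [4, -4, -3]].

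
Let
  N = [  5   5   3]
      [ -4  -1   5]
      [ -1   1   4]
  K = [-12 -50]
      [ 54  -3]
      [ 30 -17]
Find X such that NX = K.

X = [[-6, -5], [0, -2], [6, -5]]

N is on the left of X, so left-multiply by N⁻¹: X = N⁻¹K.
det N = -5; the adjugate gives N⁻¹ = [[9/5, 17/5, -28/5], [-11/5, -23/5, 37/5], [1, 2, -3]].
X = N⁻¹K = [[9/5, 17/5, -28/5], [-11/5, -23/5, 37/5], [1, 2, -3]] · [[-12, -50], [54, -3], [30, -17]] = [[-6, -5], [0, -2], [6, -5]].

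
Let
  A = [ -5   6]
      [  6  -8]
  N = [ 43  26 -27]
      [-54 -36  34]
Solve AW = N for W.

W = [[-5, 2, 3], [3, 6, -2]]

A is on the left of W, so left-multiply by A⁻¹: W = A⁻¹N.
det A = 4, so A⁻¹ = [[-2, -3/2], [-3/2, -5/4]].
W = A⁻¹N = [[-2, -3/2], [-3/2, -5/4]] · [[43, 26, -27], [-54, -36, 34]] = [[-5, 2, 3], [3, 6, -2]].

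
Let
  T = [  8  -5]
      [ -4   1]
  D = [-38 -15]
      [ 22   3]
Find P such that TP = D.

Since T multiplies P on the left, P = T⁻¹D.
det T = -12, so T⁻¹ = [[-1/12, -5/12], [-1/3, -2/3]].
P = T⁻¹D = [[-1/12, -5/12], [-1/3, -2/3]] · [[-38, -15], [22, 3]] = [[-6, 0], [-2, 3]].

P = [[-6, 0], [-2, 3]]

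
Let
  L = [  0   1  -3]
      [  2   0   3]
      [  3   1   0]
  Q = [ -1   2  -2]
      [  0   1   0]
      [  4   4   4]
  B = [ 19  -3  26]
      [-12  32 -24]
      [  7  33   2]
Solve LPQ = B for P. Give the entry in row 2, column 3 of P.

3

Isolating P: multiply by L⁻¹ from the left and Q⁻¹ from the right, so P = L⁻¹BQ⁻¹.
det L = 3; the adjugate gives L⁻¹ = [[-1, -1, 1], [3, 3, -2], [2/3, 1, -2/3]].
Q has determinant 4; Q⁻¹ = [[1, -4, 1/2], [0, 1, 0], [-1, 3, -1/4]].
L⁻¹B = [[0, 4, 0], [7, 21, 2], [-4, 8, -8]].
P = (L⁻¹B)Q⁻¹ = [[0, 4, 0], [5, -1, 3], [4, 0, 0]].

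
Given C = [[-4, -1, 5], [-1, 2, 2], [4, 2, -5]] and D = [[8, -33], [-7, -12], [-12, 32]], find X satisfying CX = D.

Since C multiplies X on the left, X = C⁻¹D.
det C = 3, so C⁻¹ = [[-14/3, 5/3, -4], [1, 0, 1], [-10/3, 4/3, -3]].
X = C⁻¹D = [[-14/3, 5/3, -4], [1, 0, 1], [-10/3, 4/3, -3]] · [[8, -33], [-7, -12], [-12, 32]] = [[-1, 6], [-4, -1], [0, -2]].

X = [[-1, 6], [-4, -1], [0, -2]]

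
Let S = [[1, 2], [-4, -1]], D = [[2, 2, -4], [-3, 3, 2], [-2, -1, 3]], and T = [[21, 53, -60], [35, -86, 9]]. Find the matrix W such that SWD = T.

W = [[1, 5, 0], [5, 1, -5]]

W = S⁻¹TD⁻¹ (apply S⁻¹ on the left and D⁻¹ on the right).
S has determinant 7; S⁻¹ = [[-1/7, -2/7], [4/7, 1/7]].
det D = -4, so D⁻¹ = [[-11/4, 1/2, -4], [-5/4, 1/2, -2], [-9/4, 1/2, -3]].
S⁻¹T = [[-13, 17, 6], [17, 18, -33]].
W = (S⁻¹T)D⁻¹ = [[1, 5, 0], [5, 1, -5]].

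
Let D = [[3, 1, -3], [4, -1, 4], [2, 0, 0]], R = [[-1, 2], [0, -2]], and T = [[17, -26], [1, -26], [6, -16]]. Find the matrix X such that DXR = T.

Isolating X: multiply by D⁻¹ from the left and R⁻¹ from the right, so X = D⁻¹TR⁻¹.
D has determinant 2; D⁻¹ = [[0, 0, 1/2], [4, 3, -12], [1, 1, -7/2]].
det R = 2; the adjugate gives R⁻¹ = [[-1, -1], [0, -1/2]].
D⁻¹T = [[3, -8], [-1, 10], [-3, 4]].
X = (D⁻¹T)R⁻¹ = [[-3, 1], [1, -4], [3, 1]].

X = [[-3, 1], [1, -4], [3, 1]]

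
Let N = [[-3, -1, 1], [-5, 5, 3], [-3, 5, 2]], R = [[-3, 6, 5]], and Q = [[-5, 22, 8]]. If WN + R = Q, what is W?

WN = Q − R = [[-2, 16, 3]].
Right-multiplying both sides by N⁻¹ gives W = (Q − R)N⁻¹.
det N = 4; the adjugate gives N⁻¹ = [[-5/4, 7/4, -2], [1/4, -3/4, 1], [-5/2, 9/2, -5]].
W = (Q − R)N⁻¹ = [[-1, -2, 5]].

W = [[-1, -2, 5]]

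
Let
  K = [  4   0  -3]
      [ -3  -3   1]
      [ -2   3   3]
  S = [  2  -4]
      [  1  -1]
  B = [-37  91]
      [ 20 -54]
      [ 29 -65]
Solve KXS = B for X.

X = [[-3, 5], [-1, 0], [5, 1]]

Left-multiply by K⁻¹ and right-multiply by S⁻¹: X = K⁻¹BS⁻¹.
det K = -3; the adjugate gives K⁻¹ = [[4, 3, 3], [-7/3, -2, -5/3], [5, 4, 4]].
det S = 2; the adjugate gives S⁻¹ = [[-1/2, 2], [-1/2, 1]].
K⁻¹B = [[-1, 7], [-2, 4], [11, -21]].
X = (K⁻¹B)S⁻¹ = [[-3, 5], [-1, 0], [5, 1]].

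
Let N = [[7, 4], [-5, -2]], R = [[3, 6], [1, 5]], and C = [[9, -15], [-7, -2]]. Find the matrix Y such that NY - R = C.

Y = [[0, 1], [3, -4]]

NY = C + R = [[12, -9], [-6, 3]].
N is on the left of Y, so left-multiply by N⁻¹: Y = N⁻¹(C + R).
det N = 6, so N⁻¹ = [[-1/3, -2/3], [5/6, 7/6]].
Y = N⁻¹(C + R) = [[0, 1], [3, -4]].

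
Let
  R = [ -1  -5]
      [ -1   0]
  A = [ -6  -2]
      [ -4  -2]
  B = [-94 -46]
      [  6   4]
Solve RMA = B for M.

M = [[-1, 3], [0, -5]]

Left-multiply by R⁻¹ and right-multiply by A⁻¹: M = R⁻¹BA⁻¹.
det R = -5, so R⁻¹ = [[0, -1], [-1/5, 1/5]].
A has determinant 4; A⁻¹ = [[-1/2, 1/2], [1, -3/2]].
R⁻¹B = [[-6, -4], [20, 10]].
M = (R⁻¹B)A⁻¹ = [[-1, 3], [0, -5]].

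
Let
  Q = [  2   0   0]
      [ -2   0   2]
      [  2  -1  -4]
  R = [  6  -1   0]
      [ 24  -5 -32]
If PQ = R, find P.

P = [[4, 2, 1], [1, -6, 5]]

Right-multiplying both sides by Q⁻¹ gives P = RQ⁻¹.
Q has determinant 4; Q⁻¹ = [[1/2, 0, 0], [-1, -2, -1], [1/2, 1/2, 0]].
P = RQ⁻¹ = [[6, -1, 0], [24, -5, -32]] · [[1/2, 0, 0], [-1, -2, -1], [1/2, 1/2, 0]] = [[4, 2, 1], [1, -6, 5]].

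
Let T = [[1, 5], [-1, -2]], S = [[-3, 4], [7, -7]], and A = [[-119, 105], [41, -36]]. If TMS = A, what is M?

M = [[1, 2], [-3, -5]]

Isolating M: multiply by T⁻¹ from the left and S⁻¹ from the right, so M = T⁻¹AS⁻¹.
T has determinant 3; T⁻¹ = [[-2/3, -5/3], [1/3, 1/3]].
S has determinant -7; S⁻¹ = [[1, 4/7], [1, 3/7]].
T⁻¹A = [[11, -10], [-26, 23]].
M = (T⁻¹A)S⁻¹ = [[1, 2], [-3, -5]].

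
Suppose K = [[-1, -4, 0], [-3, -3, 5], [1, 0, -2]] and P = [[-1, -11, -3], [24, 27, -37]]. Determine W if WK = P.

Since K sits to the right of W, W = PK⁻¹.
det K = -2; the adjugate gives K⁻¹ = [[-3, 4, 10], [1/2, -1, -5/2], [-3/2, 2, 9/2]].
W = PK⁻¹ = [[-1, -11, -3], [24, 27, -37]] · [[-3, 4, 10], [1/2, -1, -5/2], [-3/2, 2, 9/2]] = [[2, 1, 4], [-3, -5, 6]].

W = [[2, 1, 4], [-3, -5, 6]]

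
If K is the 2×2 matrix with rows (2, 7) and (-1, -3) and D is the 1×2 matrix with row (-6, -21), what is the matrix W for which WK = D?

W = [[-3, 0]]

K is on the right of W, so right-multiply by K⁻¹: W = DK⁻¹.
K has determinant 1; K⁻¹ = [[-3, -7], [1, 2]].
W = DK⁻¹ = [[-6, -21]] · [[-3, -7], [1, 2]] = [[-3, 0]].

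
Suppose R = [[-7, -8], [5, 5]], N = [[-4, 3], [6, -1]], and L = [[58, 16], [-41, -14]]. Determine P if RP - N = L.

P = [[-2, -5], [-5, 2]]

RP = L + N = [[54, 19], [-35, -15]].
Left-multiplying both sides by R⁻¹ gives P = R⁻¹(L + N).
R has determinant 5; R⁻¹ = [[1, 8/5], [-1, -7/5]].
P = R⁻¹(L + N) = [[-2, -5], [-5, 2]].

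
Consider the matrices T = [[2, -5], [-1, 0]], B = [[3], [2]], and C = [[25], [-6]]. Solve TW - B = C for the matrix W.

TW = C + B = [[28], [-4]].
T is on the left of W, so left-multiply by T⁻¹: W = T⁻¹(C + B).
det T = -5; the adjugate gives T⁻¹ = [[0, -1], [-1/5, -2/5]].
W = T⁻¹(C + B) = [[4], [-4]].

W = [[4], [-4]]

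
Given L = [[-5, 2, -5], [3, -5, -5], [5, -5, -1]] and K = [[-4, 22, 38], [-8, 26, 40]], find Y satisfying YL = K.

Y = [[-4, -3, -3], [-2, -6, 0]]

L is on the right of Y, so right-multiply by L⁻¹: Y = KL⁻¹.
det L = 6, so L⁻¹ = [[-10/3, 9/2, -35/6], [-11/3, 5, -20/3], [5/3, -5/2, 19/6]].
Y = KL⁻¹ = [[-4, 22, 38], [-8, 26, 40]] · [[-10/3, 9/2, -35/6], [-11/3, 5, -20/3], [5/3, -5/2, 19/6]] = [[-4, -3, -3], [-2, -6, 0]].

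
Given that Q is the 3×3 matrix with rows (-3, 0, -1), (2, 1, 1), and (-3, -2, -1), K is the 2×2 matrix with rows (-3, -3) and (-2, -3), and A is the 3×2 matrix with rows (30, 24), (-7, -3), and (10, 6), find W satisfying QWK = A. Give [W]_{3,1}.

Isolating W: multiply by Q⁻¹ from the left and K⁻¹ from the right, so W = Q⁻¹AK⁻¹.
det Q = -2, so Q⁻¹ = [[-1/2, -1, -1/2], [1/2, 0, -1/2], [1/2, 3, 3/2]].
det K = 3; the adjugate gives K⁻¹ = [[-1, 1], [2/3, -1]].
Q⁻¹A = [[-13, -12], [10, 9], [9, 12]].
W = (Q⁻¹A)K⁻¹ = [[5, -1], [-4, 1], [-1, -3]].

-1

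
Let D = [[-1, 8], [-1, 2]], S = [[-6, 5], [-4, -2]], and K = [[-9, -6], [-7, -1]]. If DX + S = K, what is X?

DX = K − S = [[-3, -11], [-3, 1]].
D is on the left of X, so left-multiply by D⁻¹: X = D⁻¹(K − S).
det D = 6; the adjugate gives D⁻¹ = [[1/3, -4/3], [1/6, -1/6]].
X = D⁻¹(K − S) = [[3, -5], [0, -2]].

X = [[3, -5], [0, -2]]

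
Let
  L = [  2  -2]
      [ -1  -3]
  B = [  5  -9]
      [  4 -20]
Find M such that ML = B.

Since L sits to the right of M, M = BL⁻¹.
det L = -8, so L⁻¹ = [[3/8, -1/4], [-1/8, -1/4]].
M = BL⁻¹ = [[5, -9], [4, -20]] · [[3/8, -1/4], [-1/8, -1/4]] = [[3, 1], [4, 4]].

M = [[3, 1], [4, 4]]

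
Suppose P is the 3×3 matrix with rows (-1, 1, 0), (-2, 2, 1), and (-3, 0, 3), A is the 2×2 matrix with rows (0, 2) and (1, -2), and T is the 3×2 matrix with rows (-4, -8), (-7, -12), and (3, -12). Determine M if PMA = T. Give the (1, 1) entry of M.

Isolating M: multiply by P⁻¹ from the left and A⁻¹ from the right, so M = P⁻¹TA⁻¹.
det P = -3; the adjugate gives P⁻¹ = [[-2, 1, -1/3], [-1, 1, -1/3], [-2, 1, 0]].
det A = -2, so A⁻¹ = [[1, 1], [1/2, 0]].
P⁻¹T = [[0, 8], [-4, 0], [1, 4]].
M = (P⁻¹T)A⁻¹ = [[4, 0], [-4, -4], [3, 1]].

4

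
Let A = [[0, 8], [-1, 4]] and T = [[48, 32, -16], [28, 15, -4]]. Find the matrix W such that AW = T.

W = [[-4, 1, -4], [6, 4, -2]]

A is on the left of W, so left-multiply by A⁻¹: W = A⁻¹T.
A has determinant 8; A⁻¹ = [[1/2, -1], [1/8, 0]].
W = A⁻¹T = [[1/2, -1], [1/8, 0]] · [[48, 32, -16], [28, 15, -4]] = [[-4, 1, -4], [6, 4, -2]].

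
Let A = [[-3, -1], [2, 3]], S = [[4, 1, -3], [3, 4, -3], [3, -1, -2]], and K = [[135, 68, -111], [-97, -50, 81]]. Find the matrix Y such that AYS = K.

Y = [[-5, -5, -3], [3, -2, -3]]

Left-multiply by A⁻¹ and right-multiply by S⁻¹: Y = A⁻¹KS⁻¹.
det A = -7; the adjugate gives A⁻¹ = [[-3/7, -1/7], [2/7, 3/7]].
det S = -2, so S⁻¹ = [[11/2, -5/2, -9/2], [3/2, -1/2, -3/2], [15/2, -7/2, -13/2]].
A⁻¹K = [[-44, -22, 36], [-3, -2, 3]].
Y = (A⁻¹K)S⁻¹ = [[-5, -5, -3], [3, -2, -3]].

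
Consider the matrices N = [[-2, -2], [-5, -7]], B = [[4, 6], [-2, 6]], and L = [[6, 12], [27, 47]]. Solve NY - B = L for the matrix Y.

NY = L + B = [[10, 18], [25, 53]].
Left-multiplying both sides by N⁻¹ gives Y = N⁻¹(L + B).
det N = 4, so N⁻¹ = [[-7/4, 1/2], [5/4, -1/2]].
Y = N⁻¹(L + B) = [[-5, -5], [0, -4]].

Y = [[-5, -5], [0, -4]]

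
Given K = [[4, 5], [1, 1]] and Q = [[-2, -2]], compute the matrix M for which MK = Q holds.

M = [[0, -2]]

Right-multiplying both sides by K⁻¹ gives M = QK⁻¹.
det K = -1, so K⁻¹ = [[-1, 5], [1, -4]].
M = QK⁻¹ = [[-2, -2]] · [[-1, 5], [1, -4]] = [[0, -2]].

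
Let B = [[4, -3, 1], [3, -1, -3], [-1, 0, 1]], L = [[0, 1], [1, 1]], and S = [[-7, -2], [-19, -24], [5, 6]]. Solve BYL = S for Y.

Y = [[2, 0], [2, 4], [3, 5]]

Isolating Y: multiply by B⁻¹ from the left and L⁻¹ from the right, so Y = B⁻¹SL⁻¹.
det B = -5; the adjugate gives B⁻¹ = [[1/5, -3/5, -2], [0, -1, -3], [1/5, -3/5, -1]].
L has determinant -1; L⁻¹ = [[-1, 1], [1, 0]].
B⁻¹S = [[0, 2], [4, 6], [5, 8]].
Y = (B⁻¹S)L⁻¹ = [[2, 0], [2, 4], [3, 5]].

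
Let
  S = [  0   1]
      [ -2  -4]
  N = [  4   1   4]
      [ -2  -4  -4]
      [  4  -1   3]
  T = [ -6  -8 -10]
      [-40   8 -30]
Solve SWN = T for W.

W = S⁻¹TN⁻¹ (apply S⁻¹ on the left and N⁻¹ on the right).
det S = 2; the adjugate gives S⁻¹ = [[-2, -1/2], [1, 0]].
det N = -2, so N⁻¹ = [[8, 7/2, -6], [5, 2, -4], [-9, -4, 7]].
S⁻¹T = [[32, 12, 35], [-6, -8, -10]].
W = (S⁻¹T)N⁻¹ = [[1, -4, 5], [2, 3, -2]].

W = [[1, -4, 5], [2, 3, -2]]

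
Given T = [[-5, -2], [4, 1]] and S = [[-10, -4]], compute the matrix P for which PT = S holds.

P = [[2, 0]]

T is on the right of P, so right-multiply by T⁻¹: P = ST⁻¹.
det T = 3; the adjugate gives T⁻¹ = [[1/3, 2/3], [-4/3, -5/3]].
P = ST⁻¹ = [[-10, -4]] · [[1/3, 2/3], [-4/3, -5/3]] = [[2, 0]].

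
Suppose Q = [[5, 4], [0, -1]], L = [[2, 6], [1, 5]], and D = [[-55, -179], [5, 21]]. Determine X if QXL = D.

X = Q⁻¹DL⁻¹ (apply Q⁻¹ on the left and L⁻¹ on the right).
Q has determinant -5; Q⁻¹ = [[1/5, 4/5], [0, -1]].
det L = 4, so L⁻¹ = [[5/4, -3/2], [-1/4, 1/2]].
Q⁻¹D = [[-7, -19], [-5, -21]].
X = (Q⁻¹D)L⁻¹ = [[-4, 1], [-1, -3]].

X = [[-4, 1], [-1, -3]]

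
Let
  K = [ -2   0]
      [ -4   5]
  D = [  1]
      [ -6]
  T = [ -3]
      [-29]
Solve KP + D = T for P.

P = [[2], [-3]]

KP = T − D = [[-4], [-23]].
Left-multiplying both sides by K⁻¹ gives P = K⁻¹(T − D).
K has determinant -10; K⁻¹ = [[-1/2, 0], [-2/5, 1/5]].
P = K⁻¹(T − D) = [[2], [-3]].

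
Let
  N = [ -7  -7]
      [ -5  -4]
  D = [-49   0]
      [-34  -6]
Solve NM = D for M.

Since N multiplies M on the left, M = N⁻¹D.
N has determinant -7; N⁻¹ = [[4/7, -1], [-5/7, 1]].
M = N⁻¹D = [[4/7, -1], [-5/7, 1]] · [[-49, 0], [-34, -6]] = [[6, 6], [1, -6]].

M = [[6, 6], [1, -6]]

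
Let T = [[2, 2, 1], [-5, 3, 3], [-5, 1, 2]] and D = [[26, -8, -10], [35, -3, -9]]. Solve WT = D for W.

Since T sits to the right of W, W = DT⁻¹.
det T = 6, so T⁻¹ = [[1/2, -1/2, 1/2], [-5/6, 3/2, -11/6], [5/3, -2, 8/3]].
W = DT⁻¹ = [[26, -8, -10], [35, -3, -9]] · [[1/2, -1/2, 1/2], [-5/6, 3/2, -11/6], [5/3, -2, 8/3]] = [[3, -5, 1], [5, -4, -1]].

W = [[3, -5, 1], [5, -4, -1]]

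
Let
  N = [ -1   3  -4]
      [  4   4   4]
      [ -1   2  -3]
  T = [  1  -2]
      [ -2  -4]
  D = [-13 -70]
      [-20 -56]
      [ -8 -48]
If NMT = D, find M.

Left-multiply by N⁻¹ and right-multiply by T⁻¹: M = N⁻¹DT⁻¹.
N has determinant -4; N⁻¹ = [[5, -1/4, -7], [-2, 1/4, 3], [-3, 1/4, 4]].
T has determinant -8; T⁻¹ = [[1/2, -1/4], [-1/4, -1/8]].
N⁻¹D = [[-4, 0], [-3, -18], [2, 4]].
M = (N⁻¹D)T⁻¹ = [[-2, 1], [3, 3], [0, -1]].

M = [[-2, 1], [3, 3], [0, -1]]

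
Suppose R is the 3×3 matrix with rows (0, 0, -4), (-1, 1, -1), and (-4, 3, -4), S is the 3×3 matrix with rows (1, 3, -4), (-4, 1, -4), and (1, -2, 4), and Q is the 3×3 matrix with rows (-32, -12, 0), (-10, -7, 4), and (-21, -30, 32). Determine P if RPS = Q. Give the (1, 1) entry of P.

0

P = R⁻¹QS⁻¹ (apply R⁻¹ on the left and S⁻¹ on the right).
det R = -4, so R⁻¹ = [[1/4, 3, -1], [0, 4, -1], [-1/4, 0, 0]].
det S = 4; the adjugate gives S⁻¹ = [[-1, -1, -2], [3, 2, 5], [7/4, 5/4, 13/4]].
R⁻¹Q = [[-17, 6, -20], [-19, 2, -16], [8, 3, 0]].
P = (R⁻¹Q)S⁻¹ = [[0, 4, -1], [-3, 3, -4], [1, -2, -1]].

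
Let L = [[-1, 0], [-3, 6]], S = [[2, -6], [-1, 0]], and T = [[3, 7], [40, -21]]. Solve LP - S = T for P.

LP = T + S = [[5, 1], [39, -21]].
L is on the left of P, so left-multiply by L⁻¹: P = L⁻¹(T + S).
det L = -6; the adjugate gives L⁻¹ = [[-1, 0], [-1/2, 1/6]].
P = L⁻¹(T + S) = [[-5, -1], [4, -4]].

P = [[-5, -1], [4, -4]]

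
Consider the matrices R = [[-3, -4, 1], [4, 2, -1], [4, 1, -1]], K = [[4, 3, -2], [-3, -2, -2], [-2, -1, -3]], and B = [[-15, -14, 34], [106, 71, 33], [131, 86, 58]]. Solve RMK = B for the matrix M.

M = [[4, -5, -5], [0, 5, 5], [4, 2, 1]]

M = R⁻¹BK⁻¹ (apply R⁻¹ on the left and K⁻¹ on the right).
R has determinant -1; R⁻¹ = [[1, 3, -2], [0, 1, -1], [4, 13, -10]].
det K = 3; the adjugate gives K⁻¹ = [[4/3, 11/3, -10/3], [-5/3, -16/3, 14/3], [-1/3, -2/3, 1/3]].
R⁻¹B = [[41, 27, 17], [-25, -15, -25], [8, 7, -15]].
M = (R⁻¹B)K⁻¹ = [[4, -5, -5], [0, 5, 5], [4, 2, 1]].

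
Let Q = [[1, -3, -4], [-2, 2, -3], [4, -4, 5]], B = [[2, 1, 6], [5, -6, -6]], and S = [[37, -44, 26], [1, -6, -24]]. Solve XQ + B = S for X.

X = [[5, -5, 5], [2, 5, 1]]

XQ = S − B = [[35, -45, 20], [-4, 0, -18]].
Since Q sits to the right of X, X = (S − B)Q⁻¹.
Q has determinant 4; Q⁻¹ = [[-1/2, 31/4, 17/4], [-1/2, 21/4, 11/4], [0, -2, -1]].
X = (S − B)Q⁻¹ = [[5, -5, 5], [2, 5, 1]].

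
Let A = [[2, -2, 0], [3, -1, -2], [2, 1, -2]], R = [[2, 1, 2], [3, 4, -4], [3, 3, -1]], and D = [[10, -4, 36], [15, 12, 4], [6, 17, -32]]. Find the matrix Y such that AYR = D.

Y = [[-1, -1, 2], [-5, 2, 0], [1, -1, -1]]

Y = A⁻¹DR⁻¹ (apply A⁻¹ on the left and R⁻¹ on the right).
det A = 4, so A⁻¹ = [[1, -1, 1], [1/2, -1, 1], [5/4, -3/2, 1]].
det R = 1; the adjugate gives R⁻¹ = [[8, 7, -12], [-9, -8, 14], [-3, -3, 5]].
A⁻¹D = [[1, 1, 0], [-4, 3, -18], [-4, -6, 7]].
Y = (A⁻¹D)R⁻¹ = [[-1, -1, 2], [-5, 2, 0], [1, -1, -1]].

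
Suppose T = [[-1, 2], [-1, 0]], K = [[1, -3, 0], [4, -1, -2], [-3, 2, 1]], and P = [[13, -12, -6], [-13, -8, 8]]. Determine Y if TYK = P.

Y = [[-5, 3, -2], [0, 4, 1]]

Isolating Y: multiply by T⁻¹ from the left and K⁻¹ from the right, so Y = T⁻¹PK⁻¹.
T has determinant 2; T⁻¹ = [[0, -1], [1/2, -1/2]].
det K = -3, so K⁻¹ = [[-1, -1, -2], [-2/3, -1/3, -2/3], [-5/3, -7/3, -11/3]].
T⁻¹P = [[13, 8, -8], [13, -2, -7]].
Y = (T⁻¹P)K⁻¹ = [[-5, 3, -2], [0, 4, 1]].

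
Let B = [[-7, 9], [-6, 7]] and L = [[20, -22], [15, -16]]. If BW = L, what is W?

W = [[1, -2], [3, -4]]

Since B multiplies W on the left, W = B⁻¹L.
B has determinant 5; B⁻¹ = [[7/5, -9/5], [6/5, -7/5]].
W = B⁻¹L = [[7/5, -9/5], [6/5, -7/5]] · [[20, -22], [15, -16]] = [[1, -2], [3, -4]].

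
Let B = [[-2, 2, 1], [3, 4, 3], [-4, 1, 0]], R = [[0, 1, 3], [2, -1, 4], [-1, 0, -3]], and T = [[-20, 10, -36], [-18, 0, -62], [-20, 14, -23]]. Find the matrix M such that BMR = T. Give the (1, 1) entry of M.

-2

Isolating M: multiply by B⁻¹ from the left and R⁻¹ from the right, so M = B⁻¹TR⁻¹.
det B = 1; the adjugate gives B⁻¹ = [[-3, 1, 2], [-12, 4, 9], [19, -6, -14]].
det R = -1, so R⁻¹ = [[-3, -3, -7], [-2, -3, -6], [1, 1, 2]].
B⁻¹T = [[2, -2, 0], [-12, 6, -23], [8, -6, 10]].
M = (B⁻¹T)R⁻¹ = [[-2, 0, -2], [1, -5, 2], [-2, 4, 0]].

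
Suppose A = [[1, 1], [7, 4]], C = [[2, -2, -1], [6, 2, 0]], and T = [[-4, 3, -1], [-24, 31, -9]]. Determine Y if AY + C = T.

Y = [[-2, 3, -3], [-4, 2, 3]]

AY = T − C = [[-6, 5, 0], [-30, 29, -9]].
Left-multiplying both sides by A⁻¹ gives Y = A⁻¹(T − C).
det A = -3, so A⁻¹ = [[-4/3, 1/3], [7/3, -1/3]].
Y = A⁻¹(T − C) = [[-2, 3, -3], [-4, 2, 3]].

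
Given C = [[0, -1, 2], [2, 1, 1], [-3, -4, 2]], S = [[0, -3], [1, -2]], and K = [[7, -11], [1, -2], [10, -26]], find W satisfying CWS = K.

W = [[4, -2], [-5, 1], [-3, 4]]

W = C⁻¹KS⁻¹ (apply C⁻¹ on the left and S⁻¹ on the right).
det C = -3, so C⁻¹ = [[-2, 2, 1], [7/3, -2, -4/3], [5/3, -1, -2/3]].
S has determinant 3; S⁻¹ = [[-2/3, 1], [-1/3, 0]].
C⁻¹K = [[-2, -8], [1, 13], [4, 1]].
W = (C⁻¹K)S⁻¹ = [[4, -2], [-5, 1], [-3, 4]].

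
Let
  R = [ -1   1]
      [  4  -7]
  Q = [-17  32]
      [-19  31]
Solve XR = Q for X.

X = [[-3, -5], [3, -4]]

Right-multiplying both sides by R⁻¹ gives X = QR⁻¹.
det R = 3, so R⁻¹ = [[-7/3, -1/3], [-4/3, -1/3]].
X = QR⁻¹ = [[-17, 32], [-19, 31]] · [[-7/3, -1/3], [-4/3, -1/3]] = [[-3, -5], [3, -4]].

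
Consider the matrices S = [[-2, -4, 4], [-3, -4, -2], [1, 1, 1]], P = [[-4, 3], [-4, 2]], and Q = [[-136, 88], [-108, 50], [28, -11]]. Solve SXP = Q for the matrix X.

Left-multiply by S⁻¹ and right-multiply by P⁻¹: X = S⁻¹QP⁻¹.
S has determinant 4; S⁻¹ = [[-1/2, 2, 6], [1/4, -3/2, -4], [1/4, -1/2, -1]].
det P = 4, so P⁻¹ = [[1/2, -3/4], [1, -1]].
S⁻¹Q = [[20, -10], [16, -9], [-8, 8]].
X = (S⁻¹Q)P⁻¹ = [[0, -5], [-1, -3], [4, -2]].

X = [[0, -5], [-1, -3], [4, -2]]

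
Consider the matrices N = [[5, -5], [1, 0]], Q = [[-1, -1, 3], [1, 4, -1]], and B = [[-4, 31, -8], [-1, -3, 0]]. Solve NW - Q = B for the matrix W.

W = [[0, 1, -1], [1, -5, 0]]

NW = B + Q = [[-5, 30, -5], [0, 1, -1]].
Since N multiplies W on the left, W = N⁻¹(B + Q).
det N = 5, so N⁻¹ = [[0, 1], [-1/5, 1]].
W = N⁻¹(B + Q) = [[0, 1, -1], [1, -5, 0]].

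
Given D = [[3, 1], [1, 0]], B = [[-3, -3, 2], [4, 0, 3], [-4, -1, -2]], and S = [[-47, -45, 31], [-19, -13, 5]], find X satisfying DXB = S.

X = [[5, -3, -2], [2, 4, 0]]

Isolating X: multiply by D⁻¹ from the left and B⁻¹ from the right, so X = D⁻¹SB⁻¹.
det D = -1; the adjugate gives D⁻¹ = [[0, 1], [1, -3]].
det B = -5, so B⁻¹ = [[-3/5, 8/5, 9/5], [4/5, -14/5, -17/5], [4/5, -9/5, -12/5]].
D⁻¹S = [[-19, -13, 5], [10, -6, 16]].
X = (D⁻¹S)B⁻¹ = [[5, -3, -2], [2, 4, 0]].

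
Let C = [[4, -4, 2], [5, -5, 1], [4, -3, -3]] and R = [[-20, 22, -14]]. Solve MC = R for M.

M = [[-2, -4, 2]]

C is on the right of M, so right-multiply by C⁻¹: M = RC⁻¹.
det C = 6, so C⁻¹ = [[3, -3, 1], [19/6, -10/3, 1], [5/6, -2/3, 0]].
M = RC⁻¹ = [[-20, 22, -14]] · [[3, -3, 1], [19/6, -10/3, 1], [5/6, -2/3, 0]] = [[-2, -4, 2]].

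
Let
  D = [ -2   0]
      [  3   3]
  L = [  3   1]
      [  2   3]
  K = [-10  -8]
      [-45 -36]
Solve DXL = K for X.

Isolating X: multiply by D⁻¹ from the left and L⁻¹ from the right, so X = D⁻¹KL⁻¹.
det D = -6; the adjugate gives D⁻¹ = [[-1/2, 0], [1/2, 1/3]].
det L = 7, so L⁻¹ = [[3/7, -1/7], [-2/7, 3/7]].
D⁻¹K = [[5, 4], [-20, -16]].
X = (D⁻¹K)L⁻¹ = [[1, 1], [-4, -4]].

X = [[1, 1], [-4, -4]]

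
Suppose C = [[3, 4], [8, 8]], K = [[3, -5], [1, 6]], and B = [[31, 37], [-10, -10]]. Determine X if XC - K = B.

X = [[-2, 5], [5, -3]]

XC = B + K = [[34, 32], [-9, -4]].
Since C sits to the right of X, X = (B + K)C⁻¹.
C has determinant -8; C⁻¹ = [[-1, 1/2], [1, -3/8]].
X = (B + K)C⁻¹ = [[-2, 5], [5, -3]].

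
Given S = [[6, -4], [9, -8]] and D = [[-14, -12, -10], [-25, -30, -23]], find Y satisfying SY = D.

Since S multiplies Y on the left, Y = S⁻¹D.
S has determinant -12; S⁻¹ = [[2/3, -1/3], [3/4, -1/2]].
Y = S⁻¹D = [[2/3, -1/3], [3/4, -1/2]] · [[-14, -12, -10], [-25, -30, -23]] = [[-1, 2, 1], [2, 6, 4]].

Y = [[-1, 2, 1], [2, 6, 4]]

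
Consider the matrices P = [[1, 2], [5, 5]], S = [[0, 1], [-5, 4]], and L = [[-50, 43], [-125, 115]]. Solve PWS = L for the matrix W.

Left-multiply by P⁻¹ and right-multiply by S⁻¹: W = P⁻¹LS⁻¹.
P has determinant -5; P⁻¹ = [[-1, 2/5], [1, -1/5]].
det S = 5, so S⁻¹ = [[4/5, -1/5], [1, 0]].
P⁻¹L = [[0, 3], [-25, 20]].
W = (P⁻¹L)S⁻¹ = [[3, 0], [0, 5]].

W = [[3, 0], [0, 5]]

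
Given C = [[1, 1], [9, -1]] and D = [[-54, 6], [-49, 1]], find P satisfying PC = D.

Since C sits to the right of P, P = DC⁻¹.
det C = -10, so C⁻¹ = [[1/10, 1/10], [9/10, -1/10]].
P = DC⁻¹ = [[-54, 6], [-49, 1]] · [[1/10, 1/10], [9/10, -1/10]] = [[0, -6], [-4, -5]].

P = [[0, -6], [-4, -5]]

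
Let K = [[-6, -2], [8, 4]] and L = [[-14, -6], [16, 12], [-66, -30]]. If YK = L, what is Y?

K is on the right of Y, so right-multiply by K⁻¹: Y = LK⁻¹.
det K = -8; the adjugate gives K⁻¹ = [[-1/2, -1/4], [1, 3/4]].
Y = LK⁻¹ = [[-14, -6], [16, 12], [-66, -30]] · [[-1/2, -1/4], [1, 3/4]] = [[1, -1], [4, 5], [3, -6]].

Y = [[1, -1], [4, 5], [3, -6]]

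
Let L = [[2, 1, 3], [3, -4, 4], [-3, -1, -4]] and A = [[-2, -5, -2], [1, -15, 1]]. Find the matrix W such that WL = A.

W = [[2, 1, 3], [-1, 3, 2]]

L is on the right of W, so right-multiply by L⁻¹: W = AL⁻¹.
L has determinant -5; L⁻¹ = [[-4, -1/5, -16/5], [0, -1/5, -1/5], [3, 1/5, 11/5]].
W = AL⁻¹ = [[-2, -5, -2], [1, -15, 1]] · [[-4, -1/5, -16/5], [0, -1/5, -1/5], [3, 1/5, 11/5]] = [[2, 1, 3], [-1, 3, 2]].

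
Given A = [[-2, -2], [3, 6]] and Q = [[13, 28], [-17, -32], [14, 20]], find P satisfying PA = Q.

P = [[1, 5], [1, -5], [-4, 2]]

Since A sits to the right of P, P = QA⁻¹.
det A = -6, so A⁻¹ = [[-1, -1/3], [1/2, 1/3]].
P = QA⁻¹ = [[13, 28], [-17, -32], [14, 20]] · [[-1, -1/3], [1/2, 1/3]] = [[1, 5], [1, -5], [-4, 2]].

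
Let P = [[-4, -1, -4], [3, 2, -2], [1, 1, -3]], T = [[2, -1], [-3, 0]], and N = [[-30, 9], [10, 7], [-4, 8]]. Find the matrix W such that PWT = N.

Left-multiply by P⁻¹ and right-multiply by T⁻¹: W = P⁻¹NT⁻¹.
det P = 5, so P⁻¹ = [[-4/5, -7/5, 2], [7/5, 16/5, -4], [1/5, 3/5, -1]].
det T = -3, so T⁻¹ = [[0, -1/3], [-1, -2/3]].
P⁻¹N = [[2, -1], [6, 3], [4, -2]].
W = (P⁻¹N)T⁻¹ = [[1, 0], [-3, -4], [2, 0]].

W = [[1, 0], [-3, -4], [2, 0]]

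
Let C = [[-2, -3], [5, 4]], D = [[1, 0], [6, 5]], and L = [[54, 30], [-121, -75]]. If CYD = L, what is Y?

Left-multiply by C⁻¹ and right-multiply by D⁻¹: Y = C⁻¹LD⁻¹.
det C = 7; the adjugate gives C⁻¹ = [[4/7, 3/7], [-5/7, -2/7]].
det D = 5; the adjugate gives D⁻¹ = [[1, 0], [-6/5, 1/5]].
C⁻¹L = [[-21, -15], [-4, 0]].
Y = (C⁻¹L)D⁻¹ = [[-3, -3], [-4, 0]].

Y = [[-3, -3], [-4, 0]]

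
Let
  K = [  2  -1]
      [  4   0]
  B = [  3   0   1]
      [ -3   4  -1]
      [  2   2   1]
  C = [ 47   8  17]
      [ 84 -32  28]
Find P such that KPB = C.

P = [[5, -2, 0], [-3, -4, -4]]

Isolating P: multiply by K⁻¹ from the left and B⁻¹ from the right, so P = K⁻¹CB⁻¹.
K has determinant 4; K⁻¹ = [[0, 1/4], [-1, 1/2]].
det B = 4; the adjugate gives B⁻¹ = [[3/2, 1/2, -1], [1/4, 1/4, 0], [-7/2, -3/2, 3]].
K⁻¹C = [[21, -8, 7], [-5, -24, -3]].
P = (K⁻¹C)B⁻¹ = [[5, -2, 0], [-3, -4, -4]].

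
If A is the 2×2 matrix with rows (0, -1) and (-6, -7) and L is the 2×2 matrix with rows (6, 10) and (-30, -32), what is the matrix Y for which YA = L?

A is on the right of Y, so right-multiply by A⁻¹: Y = LA⁻¹.
det A = -6; the adjugate gives A⁻¹ = [[7/6, -1/6], [-1, 0]].
Y = LA⁻¹ = [[6, 10], [-30, -32]] · [[7/6, -1/6], [-1, 0]] = [[-3, -1], [-3, 5]].

Y = [[-3, -1], [-3, 5]]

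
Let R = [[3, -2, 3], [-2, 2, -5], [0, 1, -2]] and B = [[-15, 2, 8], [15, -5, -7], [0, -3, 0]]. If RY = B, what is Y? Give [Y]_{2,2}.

-1

Left-multiplying both sides by R⁻¹ gives Y = R⁻¹B.
det R = 5, so R⁻¹ = [[1/5, -1/5, 4/5], [-4/5, -6/5, 9/5], [-2/5, -3/5, 2/5]].
Y = R⁻¹B = [[1/5, -1/5, 4/5], [-4/5, -6/5, 9/5], [-2/5, -3/5, 2/5]] · [[-15, 2, 8], [15, -5, -7], [0, -3, 0]] = [[-6, -1, 3], [-6, -1, 2], [-3, 1, 1]].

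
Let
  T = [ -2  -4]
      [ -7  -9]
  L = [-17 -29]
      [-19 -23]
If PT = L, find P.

P = [[5, 1], [-1, 3]]

T is on the right of P, so right-multiply by T⁻¹: P = LT⁻¹.
T has determinant -10; T⁻¹ = [[9/10, -2/5], [-7/10, 1/5]].
P = LT⁻¹ = [[-17, -29], [-19, -23]] · [[9/10, -2/5], [-7/10, 1/5]] = [[5, 1], [-1, 3]].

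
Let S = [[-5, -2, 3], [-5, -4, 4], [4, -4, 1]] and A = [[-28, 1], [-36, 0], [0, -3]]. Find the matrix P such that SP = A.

Left-multiplying both sides by S⁻¹ gives P = S⁻¹A.
S has determinant 6; S⁻¹ = [[2, -5/3, 2/3], [7/2, -17/6, 5/6], [6, -14/3, 5/3]].
P = S⁻¹A = [[2, -5/3, 2/3], [7/2, -17/6, 5/6], [6, -14/3, 5/3]] · [[-28, 1], [-36, 0], [0, -3]] = [[4, 0], [4, 1], [0, 1]].

P = [[4, 0], [4, 1], [0, 1]]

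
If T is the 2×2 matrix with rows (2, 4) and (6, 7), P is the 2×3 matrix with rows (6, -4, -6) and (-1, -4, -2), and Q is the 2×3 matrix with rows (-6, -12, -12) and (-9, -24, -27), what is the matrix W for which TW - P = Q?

TW = Q + P = [[0, -16, -18], [-10, -28, -29]].
T is on the left of W, so left-multiply by T⁻¹: W = T⁻¹(Q + P).
det T = -10; the adjugate gives T⁻¹ = [[-7/10, 2/5], [3/5, -1/5]].
W = T⁻¹(Q + P) = [[-4, 0, 1], [2, -4, -5]].

W = [[-4, 0, 1], [2, -4, -5]]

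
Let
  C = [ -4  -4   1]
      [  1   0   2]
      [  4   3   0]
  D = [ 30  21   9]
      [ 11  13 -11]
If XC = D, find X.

C is on the right of X, so right-multiply by C⁻¹: X = DC⁻¹.
det C = -5, so C⁻¹ = [[6/5, -3/5, 8/5], [-8/5, 4/5, -9/5], [-3/5, 4/5, -4/5]].
X = DC⁻¹ = [[30, 21, 9], [11, 13, -11]] · [[6/5, -3/5, 8/5], [-8/5, 4/5, -9/5], [-3/5, 4/5, -4/5]] = [[-3, 6, 3], [-1, -5, 3]].

X = [[-3, 6, 3], [-1, -5, 3]]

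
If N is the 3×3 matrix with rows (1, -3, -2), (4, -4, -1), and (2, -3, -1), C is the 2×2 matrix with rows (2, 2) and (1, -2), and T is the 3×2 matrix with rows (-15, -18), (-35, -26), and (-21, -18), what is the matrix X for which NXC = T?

X = [[-2, -1], [2, 0], [0, -1]]

Left-multiply by N⁻¹ and right-multiply by C⁻¹: X = N⁻¹TC⁻¹.
det N = 3, so N⁻¹ = [[1/3, 1, -5/3], [2/3, 1, -7/3], [-4/3, -1, 8/3]].
det C = -6, so C⁻¹ = [[1/3, 1/3], [1/6, -1/3]].
N⁻¹T = [[-5, -2], [4, 4], [-1, 2]].
X = (N⁻¹T)C⁻¹ = [[-2, -1], [2, 0], [0, -1]].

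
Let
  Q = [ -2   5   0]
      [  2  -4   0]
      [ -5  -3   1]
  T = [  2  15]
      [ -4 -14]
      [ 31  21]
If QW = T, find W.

Q is on the left of W, so left-multiply by Q⁻¹: W = Q⁻¹T.
det Q = -2; the adjugate gives Q⁻¹ = [[2, 5/2, 0], [1, 1, 0], [13, 31/2, 1]].
W = Q⁻¹T = [[2, 5/2, 0], [1, 1, 0], [13, 31/2, 1]] · [[2, 15], [-4, -14], [31, 21]] = [[-6, -5], [-2, 1], [-5, -1]].

W = [[-6, -5], [-2, 1], [-5, -1]]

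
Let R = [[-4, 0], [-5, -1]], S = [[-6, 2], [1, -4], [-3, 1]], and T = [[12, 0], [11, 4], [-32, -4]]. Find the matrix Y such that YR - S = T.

YR = T + S = [[6, 2], [12, 0], [-35, -3]].
Right-multiplying both sides by R⁻¹ gives Y = (T + S)R⁻¹.
det R = 4; the adjugate gives R⁻¹ = [[-1/4, 0], [5/4, -1]].
Y = (T + S)R⁻¹ = [[1, -2], [-3, 0], [5, 3]].

Y = [[1, -2], [-3, 0], [5, 3]]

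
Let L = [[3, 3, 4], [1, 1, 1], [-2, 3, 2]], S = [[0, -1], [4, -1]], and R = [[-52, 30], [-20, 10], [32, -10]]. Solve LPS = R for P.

P = [[-3, -5], [0, -2], [-2, 2]]

Left-multiply by L⁻¹ and right-multiply by S⁻¹: P = L⁻¹RS⁻¹.
det L = 5; the adjugate gives L⁻¹ = [[-1/5, 6/5, -1/5], [-4/5, 14/5, 1/5], [1, -3, 0]].
det S = 4; the adjugate gives S⁻¹ = [[-1/4, 1/4], [-1, 0]].
L⁻¹R = [[-20, 8], [-8, 2], [8, 0]].
P = (L⁻¹R)S⁻¹ = [[-3, -5], [0, -2], [-2, 2]].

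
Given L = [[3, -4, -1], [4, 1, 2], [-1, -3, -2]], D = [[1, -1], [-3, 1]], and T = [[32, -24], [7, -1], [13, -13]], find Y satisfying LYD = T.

Isolating Y: multiply by L⁻¹ from the left and D⁻¹ from the right, so Y = L⁻¹TD⁻¹.
det L = -1, so L⁻¹ = [[-4, 5, 7], [-6, 7, 10], [11, -13, -19]].
det D = -2; the adjugate gives D⁻¹ = [[-1/2, -1/2], [-3/2, -1/2]].
L⁻¹T = [[-2, 0], [-13, 7], [14, -4]].
Y = (L⁻¹T)D⁻¹ = [[1, 1], [-4, 3], [-1, -5]].

Y = [[1, 1], [-4, 3], [-1, -5]]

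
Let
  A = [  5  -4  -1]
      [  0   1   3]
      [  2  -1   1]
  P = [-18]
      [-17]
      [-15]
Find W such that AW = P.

Since A multiplies W on the left, W = A⁻¹P.
A has determinant -2; A⁻¹ = [[-2, -5/2, 11/2], [-3, -7/2, 15/2], [1, 3/2, -5/2]].
W = A⁻¹P = [[-2, -5/2, 11/2], [-3, -7/2, 15/2], [1, 3/2, -5/2]] · [[-18], [-17], [-15]] = [[-4], [1], [-6]].

W = [[-4], [1], [-6]]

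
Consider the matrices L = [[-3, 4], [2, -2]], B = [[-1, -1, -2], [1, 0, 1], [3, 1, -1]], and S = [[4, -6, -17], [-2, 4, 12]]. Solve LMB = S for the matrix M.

M = [[-3, 0, -1], [0, 1, 0]]

Isolating M: multiply by L⁻¹ from the left and B⁻¹ from the right, so M = L⁻¹SB⁻¹.
L has determinant -2; L⁻¹ = [[1, 2], [1, 3/2]].
det B = -5; the adjugate gives B⁻¹ = [[1/5, 3/5, 1/5], [-4/5, -7/5, 1/5], [-1/5, 2/5, -1/5]].
L⁻¹S = [[0, 2, 7], [1, 0, 1]].
M = (L⁻¹S)B⁻¹ = [[-3, 0, -1], [0, 1, 0]].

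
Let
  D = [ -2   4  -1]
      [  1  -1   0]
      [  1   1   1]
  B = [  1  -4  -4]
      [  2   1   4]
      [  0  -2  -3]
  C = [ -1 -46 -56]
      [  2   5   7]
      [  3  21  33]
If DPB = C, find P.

Left-multiply by D⁻¹ and right-multiply by B⁻¹: P = D⁻¹CB⁻¹.
det D = -4; the adjugate gives D⁻¹ = [[1/4, 5/4, 1/4], [1/4, 1/4, 1/4], [-1/2, -3/2, 1/2]].
det B = -3, so B⁻¹ = [[-5/3, 4/3, 4], [-2, 1, 4], [4/3, -2/3, -3]].
D⁻¹C = [[3, 0, 3], [1, -5, -4], [-1, 26, 34]].
P = (D⁻¹C)B⁻¹ = [[-1, 2, 3], [3, -1, -4], [-5, 2, -2]].

P = [[-1, 2, 3], [3, -1, -4], [-5, 2, -2]]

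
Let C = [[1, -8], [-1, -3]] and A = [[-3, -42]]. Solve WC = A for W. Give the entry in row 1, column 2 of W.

C is on the right of W, so right-multiply by C⁻¹: W = AC⁻¹.
det C = -11; the adjugate gives C⁻¹ = [[3/11, -8/11], [-1/11, -1/11]].
W = AC⁻¹ = [[-3, -42]] · [[3/11, -8/11], [-1/11, -1/11]] = [[3, 6]].

6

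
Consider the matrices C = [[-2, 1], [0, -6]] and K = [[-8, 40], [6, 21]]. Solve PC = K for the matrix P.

P = [[4, -6], [-3, -4]]

Right-multiplying both sides by C⁻¹ gives P = KC⁻¹.
C has determinant 12; C⁻¹ = [[-1/2, -1/12], [0, -1/6]].
P = KC⁻¹ = [[-8, 40], [6, 21]] · [[-1/2, -1/12], [0, -1/6]] = [[4, -6], [-3, -4]].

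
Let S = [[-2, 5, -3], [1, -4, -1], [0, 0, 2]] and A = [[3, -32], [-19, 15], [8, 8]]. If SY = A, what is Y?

Y = [[5, -5], [5, -6], [4, 4]]

Since S multiplies Y on the left, Y = S⁻¹A.
det S = 6, so S⁻¹ = [[-4/3, -5/3, -17/6], [-1/3, -2/3, -5/6], [0, 0, 1/2]].
Y = S⁻¹A = [[-4/3, -5/3, -17/6], [-1/3, -2/3, -5/6], [0, 0, 1/2]] · [[3, -32], [-19, 15], [8, 8]] = [[5, -5], [5, -6], [4, 4]].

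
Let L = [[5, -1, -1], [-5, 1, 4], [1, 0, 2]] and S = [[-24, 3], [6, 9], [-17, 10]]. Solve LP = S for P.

P = [[-5, 2], [5, 3], [-6, 4]]

L is on the left of P, so left-multiply by L⁻¹: P = L⁻¹S.
det L = -3; the adjugate gives L⁻¹ = [[-2/3, -2/3, 1], [-14/3, -11/3, 5], [1/3, 1/3, 0]].
P = L⁻¹S = [[-2/3, -2/3, 1], [-14/3, -11/3, 5], [1/3, 1/3, 0]] · [[-24, 3], [6, 9], [-17, 10]] = [[-5, 2], [5, 3], [-6, 4]].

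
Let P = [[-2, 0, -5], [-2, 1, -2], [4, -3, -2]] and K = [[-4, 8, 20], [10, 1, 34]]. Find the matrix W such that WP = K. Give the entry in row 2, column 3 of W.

-2

Since P sits to the right of W, W = KP⁻¹.
P has determinant 6; P⁻¹ = [[-4/3, 5/2, 5/6], [-2, 4, 1], [1/3, -1, -1/3]].
W = KP⁻¹ = [[-4, 8, 20], [10, 1, 34]] · [[-4/3, 5/2, 5/6], [-2, 4, 1], [1/3, -1, -1/3]] = [[-4, 2, -2], [-4, -5, -2]].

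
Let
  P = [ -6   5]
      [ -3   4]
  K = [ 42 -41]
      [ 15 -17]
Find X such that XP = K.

X = [[-5, -4], [-1, -3]]

P is on the right of X, so right-multiply by P⁻¹: X = KP⁻¹.
det P = -9; the adjugate gives P⁻¹ = [[-4/9, 5/9], [-1/3, 2/3]].
X = KP⁻¹ = [[42, -41], [15, -17]] · [[-4/9, 5/9], [-1/3, 2/3]] = [[-5, -4], [-1, -3]].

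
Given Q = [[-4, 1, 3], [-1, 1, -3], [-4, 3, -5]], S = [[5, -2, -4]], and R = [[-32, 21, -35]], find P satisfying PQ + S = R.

PQ = R − S = [[-37, 23, -31]].
Q is on the right of P, so right-multiply by Q⁻¹: P = (R − S)Q⁻¹.
det Q = -6; the adjugate gives Q⁻¹ = [[-2/3, -7/3, 1], [-7/6, -16/3, 5/2], [-1/6, -4/3, 1/2]].
P = (R − S)Q⁻¹ = [[3, 5, 5]].

P = [[3, 5, 5]]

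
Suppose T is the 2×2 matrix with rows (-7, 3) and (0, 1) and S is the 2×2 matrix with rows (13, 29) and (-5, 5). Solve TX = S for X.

X = [[-4, -2], [-5, 5]]

T is on the left of X, so left-multiply by T⁻¹: X = T⁻¹S.
det T = -7, so T⁻¹ = [[-1/7, 3/7], [0, 1]].
X = T⁻¹S = [[-1/7, 3/7], [0, 1]] · [[13, 29], [-5, 5]] = [[-4, -2], [-5, 5]].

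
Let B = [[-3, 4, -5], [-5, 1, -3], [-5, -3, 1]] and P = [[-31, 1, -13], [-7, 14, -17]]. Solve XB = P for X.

X = [[2, 2, 3], [-1, 6, -4]]

B is on the right of X, so right-multiply by B⁻¹: X = PB⁻¹.
det B = 4; the adjugate gives B⁻¹ = [[-2, 11/4, -7/4], [5, -7, 4], [5, -29/4, 17/4]].
X = PB⁻¹ = [[-31, 1, -13], [-7, 14, -17]] · [[-2, 11/4, -7/4], [5, -7, 4], [5, -29/4, 17/4]] = [[2, 2, 3], [-1, 6, -4]].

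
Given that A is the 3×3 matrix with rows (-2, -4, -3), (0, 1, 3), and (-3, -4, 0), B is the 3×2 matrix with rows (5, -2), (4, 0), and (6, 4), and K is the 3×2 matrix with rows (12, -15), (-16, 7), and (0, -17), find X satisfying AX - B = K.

X = [[2, -1], [-3, 4], [-3, 1]]

AX = K + B = [[17, -17], [-12, 7], [6, -13]].
Since A multiplies X on the left, X = A⁻¹(K + B).
det A = 3, so A⁻¹ = [[4, 4, -3], [-3, -3, 2], [1, 4/3, -2/3]].
X = A⁻¹(K + B) = [[2, -1], [-3, 4], [-3, 1]].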